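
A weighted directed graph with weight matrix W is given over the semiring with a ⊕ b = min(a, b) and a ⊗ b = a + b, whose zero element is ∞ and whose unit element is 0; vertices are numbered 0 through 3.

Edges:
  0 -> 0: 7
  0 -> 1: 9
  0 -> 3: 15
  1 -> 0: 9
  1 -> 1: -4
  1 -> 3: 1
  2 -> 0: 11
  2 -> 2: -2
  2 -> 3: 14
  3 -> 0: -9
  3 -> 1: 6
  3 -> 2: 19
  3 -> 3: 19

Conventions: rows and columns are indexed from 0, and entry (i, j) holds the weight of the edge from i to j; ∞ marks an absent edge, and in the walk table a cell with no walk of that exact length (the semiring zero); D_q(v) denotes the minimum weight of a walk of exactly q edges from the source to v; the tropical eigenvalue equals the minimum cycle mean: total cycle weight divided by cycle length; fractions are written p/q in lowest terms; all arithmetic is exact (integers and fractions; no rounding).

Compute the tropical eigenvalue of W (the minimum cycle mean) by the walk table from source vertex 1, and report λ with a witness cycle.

q=0: [∞, 0, ∞, ∞]
q=1: [9, -4, ∞, 1]
q=2: [-8, -8, 20, -3]
q=3: [-12, -12, 16, -7]
q=4: [-16, -16, 12, -11]
Optimal cycle mean attained by: cycle 1->1, total (-4), length 1.
Answer: λ = -4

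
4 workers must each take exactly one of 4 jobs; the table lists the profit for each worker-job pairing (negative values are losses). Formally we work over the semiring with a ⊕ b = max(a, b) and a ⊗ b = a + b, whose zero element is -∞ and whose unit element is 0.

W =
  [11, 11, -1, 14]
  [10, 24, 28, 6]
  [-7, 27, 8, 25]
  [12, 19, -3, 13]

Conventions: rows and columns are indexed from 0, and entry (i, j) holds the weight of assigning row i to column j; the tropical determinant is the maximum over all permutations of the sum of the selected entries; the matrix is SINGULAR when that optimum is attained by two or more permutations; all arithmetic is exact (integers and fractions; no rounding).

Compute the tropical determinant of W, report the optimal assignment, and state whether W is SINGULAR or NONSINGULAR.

σ = (0, 1, 2, 3): 11 + 24 + 8 + 13 = 56
σ = (0, 1, 3, 2): 11 + 24 + 25 + (-3) = 57
σ = (0, 2, 1, 3): 11 + 28 + 27 + 13 = 79
σ = (0, 2, 3, 1): 11 + 28 + 25 + 19 = 83
σ = (0, 3, 1, 2): 11 + 6 + 27 + (-3) = 41
σ = (0, 3, 2, 1): 11 + 6 + 8 + 19 = 44
σ = (1, 0, 2, 3): 11 + 10 + 8 + 13 = 42
σ = (1, 0, 3, 2): 11 + 10 + 25 + (-3) = 43
σ = (1, 2, 0, 3): 11 + 28 + (-7) + 13 = 45
σ = (1, 2, 3, 0): 11 + 28 + 25 + 12 = 76
σ = (1, 3, 0, 2): 11 + 6 + (-7) + (-3) = 7
σ = (1, 3, 2, 0): 11 + 6 + 8 + 12 = 37
σ = (2, 0, 1, 3): (-1) + 10 + 27 + 13 = 49
σ = (2, 0, 3, 1): (-1) + 10 + 25 + 19 = 53
σ = (2, 1, 0, 3): (-1) + 24 + (-7) + 13 = 29
σ = (2, 1, 3, 0): (-1) + 24 + 25 + 12 = 60
σ = (2, 3, 0, 1): (-1) + 6 + (-7) + 19 = 17
σ = (2, 3, 1, 0): (-1) + 6 + 27 + 12 = 44
σ = (3, 0, 1, 2): 14 + 10 + 27 + (-3) = 48
σ = (3, 0, 2, 1): 14 + 10 + 8 + 19 = 51
σ = (3, 1, 0, 2): 14 + 24 + (-7) + (-3) = 28
σ = (3, 1, 2, 0): 14 + 24 + 8 + 12 = 58
σ = (3, 2, 0, 1): 14 + 28 + (-7) + 19 = 54
σ = (3, 2, 1, 0): 14 + 28 + 27 + 12 = 81
Optimal value attained by: σ = (0, 2, 3, 1).
Answer: det⊕(W) = 83; verdict: NONSINGULAR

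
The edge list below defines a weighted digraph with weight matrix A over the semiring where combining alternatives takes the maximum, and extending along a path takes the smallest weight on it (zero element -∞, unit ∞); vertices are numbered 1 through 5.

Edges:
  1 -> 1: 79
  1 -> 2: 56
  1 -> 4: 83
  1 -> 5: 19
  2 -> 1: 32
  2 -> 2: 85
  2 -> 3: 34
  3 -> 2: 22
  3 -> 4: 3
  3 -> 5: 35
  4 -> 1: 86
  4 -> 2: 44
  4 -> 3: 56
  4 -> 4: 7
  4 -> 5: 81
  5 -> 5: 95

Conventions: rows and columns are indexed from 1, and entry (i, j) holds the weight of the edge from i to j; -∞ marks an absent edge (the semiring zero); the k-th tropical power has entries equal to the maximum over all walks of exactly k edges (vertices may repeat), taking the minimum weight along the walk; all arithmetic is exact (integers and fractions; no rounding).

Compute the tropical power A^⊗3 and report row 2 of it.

A^⊗2:
  [83, 56, 56, 79, 81]
  [32, 85, 34, 32, 34]
  [22, 22, 22, 3, 35]
  [79, 56, 34, 83, 81]
  [-∞, -∞, -∞, -∞, 95]
A^⊗3:
  [79, 56, 56, 83, 81]
  [32, 85, 34, 32, 34]
  [22, 22, 22, 22, 35]
  [83, 56, 56, 79, 81]
  [-∞, -∞, -∞, -∞, 95]
Answer: row 2 of A^⊗3 = [32, 85, 34, 32, 34]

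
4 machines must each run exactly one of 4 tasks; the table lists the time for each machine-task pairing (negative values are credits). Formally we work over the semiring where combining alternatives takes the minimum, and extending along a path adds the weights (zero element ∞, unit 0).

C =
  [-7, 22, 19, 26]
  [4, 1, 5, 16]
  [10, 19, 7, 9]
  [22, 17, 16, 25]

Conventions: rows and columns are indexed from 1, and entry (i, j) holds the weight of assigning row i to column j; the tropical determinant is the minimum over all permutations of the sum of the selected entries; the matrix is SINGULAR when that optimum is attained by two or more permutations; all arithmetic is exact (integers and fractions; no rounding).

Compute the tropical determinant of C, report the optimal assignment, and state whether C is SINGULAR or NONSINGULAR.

σ = (1, 2, 3, 4): (-7) + 1 + 7 + 25 = 26
σ = (1, 2, 4, 3): (-7) + 1 + 9 + 16 = 19
σ = (1, 3, 2, 4): (-7) + 5 + 19 + 25 = 42
σ = (1, 3, 4, 2): (-7) + 5 + 9 + 17 = 24
σ = (1, 4, 2, 3): (-7) + 16 + 19 + 16 = 44
σ = (1, 4, 3, 2): (-7) + 16 + 7 + 17 = 33
σ = (2, 1, 3, 4): 22 + 4 + 7 + 25 = 58
σ = (2, 1, 4, 3): 22 + 4 + 9 + 16 = 51
σ = (2, 3, 1, 4): 22 + 5 + 10 + 25 = 62
σ = (2, 3, 4, 1): 22 + 5 + 9 + 22 = 58
σ = (2, 4, 1, 3): 22 + 16 + 10 + 16 = 64
σ = (2, 4, 3, 1): 22 + 16 + 7 + 22 = 67
σ = (3, 1, 2, 4): 19 + 4 + 19 + 25 = 67
σ = (3, 1, 4, 2): 19 + 4 + 9 + 17 = 49
σ = (3, 2, 1, 4): 19 + 1 + 10 + 25 = 55
σ = (3, 2, 4, 1): 19 + 1 + 9 + 22 = 51
σ = (3, 4, 1, 2): 19 + 16 + 10 + 17 = 62
σ = (3, 4, 2, 1): 19 + 16 + 19 + 22 = 76
σ = (4, 1, 2, 3): 26 + 4 + 19 + 16 = 65
σ = (4, 1, 3, 2): 26 + 4 + 7 + 17 = 54
σ = (4, 2, 1, 3): 26 + 1 + 10 + 16 = 53
σ = (4, 2, 3, 1): 26 + 1 + 7 + 22 = 56
σ = (4, 3, 1, 2): 26 + 5 + 10 + 17 = 58
σ = (4, 3, 2, 1): 26 + 5 + 19 + 22 = 72
Optimal value attained by: σ = (1, 2, 4, 3).
Answer: det⊕(C) = 19; verdict: NONSINGULAR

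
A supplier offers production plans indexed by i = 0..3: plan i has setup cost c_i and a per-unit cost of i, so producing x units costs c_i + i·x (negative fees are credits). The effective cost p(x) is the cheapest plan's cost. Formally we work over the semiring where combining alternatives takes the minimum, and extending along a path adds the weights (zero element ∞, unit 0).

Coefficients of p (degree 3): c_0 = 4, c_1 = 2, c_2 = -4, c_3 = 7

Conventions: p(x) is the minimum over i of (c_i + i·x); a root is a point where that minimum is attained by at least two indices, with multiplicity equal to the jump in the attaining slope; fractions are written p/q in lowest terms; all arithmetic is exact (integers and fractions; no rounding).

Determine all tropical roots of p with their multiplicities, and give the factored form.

hull edge (i=0, c=4) to (i=2, c=-4): slope -4, span 2
hull edge (i=2, c=-4) to (i=3, c=7): slope 11, span 1
Factored form: p(x) = 7 ⊗ (x ⊕ (-11)) ⊗ (x ⊕ 4) ⊗ (x ⊕ 4)
Answer: roots = -11 (mult 1), 4 (mult 2)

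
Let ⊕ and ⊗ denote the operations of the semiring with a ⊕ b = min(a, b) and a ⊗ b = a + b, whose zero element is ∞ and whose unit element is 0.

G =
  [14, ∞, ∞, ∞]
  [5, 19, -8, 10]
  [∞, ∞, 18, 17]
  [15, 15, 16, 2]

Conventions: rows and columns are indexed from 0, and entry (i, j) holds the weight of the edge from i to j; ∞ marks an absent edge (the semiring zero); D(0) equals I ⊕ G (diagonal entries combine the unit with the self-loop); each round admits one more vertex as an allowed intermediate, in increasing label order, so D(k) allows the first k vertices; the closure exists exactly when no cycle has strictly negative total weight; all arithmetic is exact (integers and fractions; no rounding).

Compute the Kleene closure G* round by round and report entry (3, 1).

D(0):
  [0, ∞, ∞, ∞]
  [5, 0, -8, 10]
  [∞, ∞, 0, 17]
  [15, 15, 16, 0]
D(1):
  [0, ∞, ∞, ∞]
  [5, 0, -8, 10]
  [∞, ∞, 0, 17]
  [15, 15, 16, 0]
D(2):
  [0, ∞, ∞, ∞]
  [5, 0, -8, 10]
  [∞, ∞, 0, 17]
  [15, 15, 7, 0]
D(3):
  [0, ∞, ∞, ∞]
  [5, 0, -8, 9]
  [∞, ∞, 0, 17]
  [15, 15, 7, 0]
D(4):
  [0, ∞, ∞, ∞]
  [5, 0, -8, 9]
  [32, 32, 0, 17]
  [15, 15, 7, 0]
Answer: G*[3][1] = 15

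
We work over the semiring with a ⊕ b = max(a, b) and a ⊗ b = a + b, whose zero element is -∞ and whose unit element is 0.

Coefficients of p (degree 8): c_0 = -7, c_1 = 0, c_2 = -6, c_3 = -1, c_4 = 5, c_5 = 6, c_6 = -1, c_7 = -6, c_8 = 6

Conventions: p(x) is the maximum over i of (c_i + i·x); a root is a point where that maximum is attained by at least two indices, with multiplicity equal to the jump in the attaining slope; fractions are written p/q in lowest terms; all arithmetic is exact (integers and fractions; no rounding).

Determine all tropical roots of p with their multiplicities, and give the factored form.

hull edge (i=0, c=-7) to (i=1, c=0): slope 7, span 1
hull edge (i=1, c=0) to (i=4, c=5): slope 5/3, span 3
hull edge (i=4, c=5) to (i=5, c=6): slope 1, span 1
hull edge (i=5, c=6) to (i=8, c=6): slope 0, span 3
Factored form: p(x) = 6 ⊗ (x ⊕ (-7)) ⊗ (x ⊕ (-5/3)) ⊗ (x ⊕ (-5/3)) ⊗ (x ⊕ (-5/3)) ⊗ (x ⊕ (-1)) ⊗ (x ⊕ 0) ⊗ (x ⊕ 0) ⊗ (x ⊕ 0)
Answer: roots = -7 (mult 1), -5/3 (mult 3), -1 (mult 1), 0 (mult 3)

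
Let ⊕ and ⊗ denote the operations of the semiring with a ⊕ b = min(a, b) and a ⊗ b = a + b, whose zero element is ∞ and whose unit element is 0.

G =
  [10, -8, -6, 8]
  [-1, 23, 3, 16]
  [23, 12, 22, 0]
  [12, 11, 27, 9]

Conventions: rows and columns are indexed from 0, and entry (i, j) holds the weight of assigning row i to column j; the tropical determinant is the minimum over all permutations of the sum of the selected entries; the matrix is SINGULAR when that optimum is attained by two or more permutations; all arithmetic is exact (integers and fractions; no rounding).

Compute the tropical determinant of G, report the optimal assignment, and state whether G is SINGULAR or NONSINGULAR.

σ = (0, 1, 2, 3): 10 + 23 + 22 + 9 = 64
σ = (0, 1, 3, 2): 10 + 23 + 0 + 27 = 60
σ = (0, 2, 1, 3): 10 + 3 + 12 + 9 = 34
σ = (0, 2, 3, 1): 10 + 3 + 0 + 11 = 24
σ = (0, 3, 1, 2): 10 + 16 + 12 + 27 = 65
σ = (0, 3, 2, 1): 10 + 16 + 22 + 11 = 59
σ = (1, 0, 2, 3): (-8) + (-1) + 22 + 9 = 22
σ = (1, 0, 3, 2): (-8) + (-1) + 0 + 27 = 18
σ = (1, 2, 0, 3): (-8) + 3 + 23 + 9 = 27
σ = (1, 2, 3, 0): (-8) + 3 + 0 + 12 = 7
σ = (1, 3, 0, 2): (-8) + 16 + 23 + 27 = 58
σ = (1, 3, 2, 0): (-8) + 16 + 22 + 12 = 42
σ = (2, 0, 1, 3): (-6) + (-1) + 12 + 9 = 14
σ = (2, 0, 3, 1): (-6) + (-1) + 0 + 11 = 4
σ = (2, 1, 0, 3): (-6) + 23 + 23 + 9 = 49
σ = (2, 1, 3, 0): (-6) + 23 + 0 + 12 = 29
σ = (2, 3, 0, 1): (-6) + 16 + 23 + 11 = 44
σ = (2, 3, 1, 0): (-6) + 16 + 12 + 12 = 34
σ = (3, 0, 1, 2): 8 + (-1) + 12 + 27 = 46
σ = (3, 0, 2, 1): 8 + (-1) + 22 + 11 = 40
σ = (3, 1, 0, 2): 8 + 23 + 23 + 27 = 81
σ = (3, 1, 2, 0): 8 + 23 + 22 + 12 = 65
σ = (3, 2, 0, 1): 8 + 3 + 23 + 11 = 45
σ = (3, 2, 1, 0): 8 + 3 + 12 + 12 = 35
Optimal value attained by: σ = (2, 0, 3, 1).
Answer: det⊕(G) = 4; verdict: NONSINGULAR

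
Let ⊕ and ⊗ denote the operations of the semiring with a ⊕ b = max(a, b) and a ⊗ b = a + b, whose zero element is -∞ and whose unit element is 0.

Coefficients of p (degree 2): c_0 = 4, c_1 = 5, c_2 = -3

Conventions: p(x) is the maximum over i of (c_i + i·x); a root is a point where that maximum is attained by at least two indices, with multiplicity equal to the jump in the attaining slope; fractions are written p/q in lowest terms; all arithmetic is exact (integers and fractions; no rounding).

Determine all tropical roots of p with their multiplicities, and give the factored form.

hull edge (i=0, c=4) to (i=1, c=5): slope 1, span 1
hull edge (i=1, c=5) to (i=2, c=-3): slope -8, span 1
Factored form: p(x) = -3 ⊗ (x ⊕ (-1)) ⊗ (x ⊕ 8)
Answer: roots = -1 (mult 1), 8 (mult 1)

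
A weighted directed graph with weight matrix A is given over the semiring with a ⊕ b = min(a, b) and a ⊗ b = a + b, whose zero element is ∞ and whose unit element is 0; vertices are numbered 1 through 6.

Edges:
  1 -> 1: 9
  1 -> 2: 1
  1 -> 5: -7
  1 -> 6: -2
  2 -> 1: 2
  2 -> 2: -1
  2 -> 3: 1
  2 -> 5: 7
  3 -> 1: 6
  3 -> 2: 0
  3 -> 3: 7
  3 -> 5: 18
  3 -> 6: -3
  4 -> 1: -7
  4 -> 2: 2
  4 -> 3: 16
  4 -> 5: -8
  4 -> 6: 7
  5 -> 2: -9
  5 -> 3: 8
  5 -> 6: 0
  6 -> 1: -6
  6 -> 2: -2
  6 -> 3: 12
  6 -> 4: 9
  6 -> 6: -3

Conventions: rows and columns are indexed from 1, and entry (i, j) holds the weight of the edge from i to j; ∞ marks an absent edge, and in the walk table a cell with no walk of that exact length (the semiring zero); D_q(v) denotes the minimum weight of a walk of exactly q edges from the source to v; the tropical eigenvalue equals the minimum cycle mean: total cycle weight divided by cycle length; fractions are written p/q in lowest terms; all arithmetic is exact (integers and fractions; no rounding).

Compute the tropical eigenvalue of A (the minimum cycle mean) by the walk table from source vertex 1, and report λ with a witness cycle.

q=0: [0, ∞, ∞, ∞, ∞, ∞]
q=1: [9, 1, ∞, ∞, -7, -2]
q=2: [-8, -16, 1, 7, 2, -7]
q=3: [-14, -17, -15, 2, -15, -10]
q=4: [-16, -24, -16, -1, -21, -18]
q=5: [-24, -30, -23, -9, -23, -21]
q=6: [-28, -32, -29, -12, -31, -26]
Optimal cycle mean attained by: cycle 1->5->2->3->6->1, total (-7) + (-9) + 1 + (-3) + (-6), length 5.
Answer: λ = -24/5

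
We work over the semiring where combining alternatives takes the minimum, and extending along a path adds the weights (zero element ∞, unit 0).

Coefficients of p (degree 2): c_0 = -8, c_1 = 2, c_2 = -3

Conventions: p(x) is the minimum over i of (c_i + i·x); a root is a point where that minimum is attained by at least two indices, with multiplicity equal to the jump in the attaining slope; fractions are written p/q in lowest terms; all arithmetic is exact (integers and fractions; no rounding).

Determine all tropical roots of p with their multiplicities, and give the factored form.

hull edge (i=0, c=-8) to (i=2, c=-3): slope 5/2, span 2
Factored form: p(x) = -3 ⊗ (x ⊕ (-5/2)) ⊗ (x ⊕ (-5/2))
Answer: roots = -5/2 (mult 2)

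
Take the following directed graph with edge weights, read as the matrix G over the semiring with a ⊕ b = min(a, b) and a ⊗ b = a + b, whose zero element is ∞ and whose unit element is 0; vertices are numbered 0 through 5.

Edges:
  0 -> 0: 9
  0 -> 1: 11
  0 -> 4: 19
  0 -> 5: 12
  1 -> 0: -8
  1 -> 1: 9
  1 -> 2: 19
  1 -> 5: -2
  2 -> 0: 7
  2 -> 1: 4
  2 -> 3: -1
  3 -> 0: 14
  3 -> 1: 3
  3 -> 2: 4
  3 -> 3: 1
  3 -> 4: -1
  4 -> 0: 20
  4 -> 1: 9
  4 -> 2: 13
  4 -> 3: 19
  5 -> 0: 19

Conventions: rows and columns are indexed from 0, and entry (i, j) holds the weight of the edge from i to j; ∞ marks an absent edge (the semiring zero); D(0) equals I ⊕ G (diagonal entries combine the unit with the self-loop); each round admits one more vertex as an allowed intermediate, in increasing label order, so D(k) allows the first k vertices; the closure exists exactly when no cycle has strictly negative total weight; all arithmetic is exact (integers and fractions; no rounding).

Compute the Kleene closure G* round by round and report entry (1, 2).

D(0):
  [0, 11, ∞, ∞, 19, 12]
  [-8, 0, 19, ∞, ∞, -2]
  [7, 4, 0, -1, ∞, ∞]
  [14, 3, 4, 0, -1, ∞]
  [20, 9, 13, 19, 0, ∞]
  [19, ∞, ∞, ∞, ∞, 0]
D(1):
  [0, 11, ∞, ∞, 19, 12]
  [-8, 0, 19, ∞, 11, -2]
  [7, 4, 0, -1, 26, 19]
  [14, 3, 4, 0, -1, 26]
  [20, 9, 13, 19, 0, 32]
  [19, 30, ∞, ∞, 38, 0]
D(2):
  [0, 11, 30, ∞, 19, 9]
  [-8, 0, 19, ∞, 11, -2]
  [-4, 4, 0, -1, 15, 2]
  [-5, 3, 4, 0, -1, 1]
  [1, 9, 13, 19, 0, 7]
  [19, 30, 49, ∞, 38, 0]
D(3):
  [0, 11, 30, 29, 19, 9]
  [-8, 0, 19, 18, 11, -2]
  [-4, 4, 0, -1, 15, 2]
  [-5, 3, 4, 0, -1, 1]
  [1, 9, 13, 12, 0, 7]
  [19, 30, 49, 48, 38, 0]
D(4):
  [0, 11, 30, 29, 19, 9]
  [-8, 0, 19, 18, 11, -2]
  [-6, 2, 0, -1, -2, 0]
  [-5, 3, 4, 0, -1, 1]
  [1, 9, 13, 12, 0, 7]
  [19, 30, 49, 48, 38, 0]
D(5):
  [0, 11, 30, 29, 19, 9]
  [-8, 0, 19, 18, 11, -2]
  [-6, 2, 0, -1, -2, 0]
  [-5, 3, 4, 0, -1, 1]
  [1, 9, 13, 12, 0, 7]
  [19, 30, 49, 48, 38, 0]
D(6):
  [0, 11, 30, 29, 19, 9]
  [-8, 0, 19, 18, 11, -2]
  [-6, 2, 0, -1, -2, 0]
  [-5, 3, 4, 0, -1, 1]
  [1, 9, 13, 12, 0, 7]
  [19, 30, 49, 48, 38, 0]
Answer: G*[1][2] = 19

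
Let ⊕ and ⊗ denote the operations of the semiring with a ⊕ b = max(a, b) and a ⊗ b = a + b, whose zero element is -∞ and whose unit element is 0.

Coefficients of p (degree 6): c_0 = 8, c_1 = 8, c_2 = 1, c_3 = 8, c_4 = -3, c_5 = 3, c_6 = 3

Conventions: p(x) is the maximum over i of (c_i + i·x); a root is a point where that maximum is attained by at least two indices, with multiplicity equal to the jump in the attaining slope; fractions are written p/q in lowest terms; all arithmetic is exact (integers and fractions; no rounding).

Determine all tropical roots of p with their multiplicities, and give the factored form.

hull edge (i=0, c=8) to (i=3, c=8): slope 0, span 3
hull edge (i=3, c=8) to (i=6, c=3): slope -5/3, span 3
Factored form: p(x) = 3 ⊗ (x ⊕ 0) ⊗ (x ⊕ 0) ⊗ (x ⊕ 0) ⊗ (x ⊕ 5/3) ⊗ (x ⊕ 5/3) ⊗ (x ⊕ 5/3)
Answer: roots = 0 (mult 3), 5/3 (mult 3)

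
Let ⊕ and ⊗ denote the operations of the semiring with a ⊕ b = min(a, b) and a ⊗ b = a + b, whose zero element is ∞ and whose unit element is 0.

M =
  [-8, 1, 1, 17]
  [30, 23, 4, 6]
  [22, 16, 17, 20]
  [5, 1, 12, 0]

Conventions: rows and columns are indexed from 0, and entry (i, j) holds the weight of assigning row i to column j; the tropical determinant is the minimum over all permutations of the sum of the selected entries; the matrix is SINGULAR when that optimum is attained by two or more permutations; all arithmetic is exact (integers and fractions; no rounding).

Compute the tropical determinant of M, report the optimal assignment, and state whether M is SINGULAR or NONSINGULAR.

σ = (0, 1, 2, 3): (-8) + 23 + 17 + 0 = 32
σ = (0, 1, 3, 2): (-8) + 23 + 20 + 12 = 47
σ = (0, 2, 1, 3): (-8) + 4 + 16 + 0 = 12
σ = (0, 2, 3, 1): (-8) + 4 + 20 + 1 = 17
σ = (0, 3, 1, 2): (-8) + 6 + 16 + 12 = 26
σ = (0, 3, 2, 1): (-8) + 6 + 17 + 1 = 16
σ = (1, 0, 2, 3): 1 + 30 + 17 + 0 = 48
σ = (1, 0, 3, 2): 1 + 30 + 20 + 12 = 63
σ = (1, 2, 0, 3): 1 + 4 + 22 + 0 = 27
σ = (1, 2, 3, 0): 1 + 4 + 20 + 5 = 30
σ = (1, 3, 0, 2): 1 + 6 + 22 + 12 = 41
σ = (1, 3, 2, 0): 1 + 6 + 17 + 5 = 29
σ = (2, 0, 1, 3): 1 + 30 + 16 + 0 = 47
σ = (2, 0, 3, 1): 1 + 30 + 20 + 1 = 52
σ = (2, 1, 0, 3): 1 + 23 + 22 + 0 = 46
σ = (2, 1, 3, 0): 1 + 23 + 20 + 5 = 49
σ = (2, 3, 0, 1): 1 + 6 + 22 + 1 = 30
σ = (2, 3, 1, 0): 1 + 6 + 16 + 5 = 28
σ = (3, 0, 1, 2): 17 + 30 + 16 + 12 = 75
σ = (3, 0, 2, 1): 17 + 30 + 17 + 1 = 65
σ = (3, 1, 0, 2): 17 + 23 + 22 + 12 = 74
σ = (3, 1, 2, 0): 17 + 23 + 17 + 5 = 62
σ = (3, 2, 0, 1): 17 + 4 + 22 + 1 = 44
σ = (3, 2, 1, 0): 17 + 4 + 16 + 5 = 42
Optimal value attained by: σ = (0, 2, 1, 3).
Answer: det⊕(M) = 12; verdict: NONSINGULAR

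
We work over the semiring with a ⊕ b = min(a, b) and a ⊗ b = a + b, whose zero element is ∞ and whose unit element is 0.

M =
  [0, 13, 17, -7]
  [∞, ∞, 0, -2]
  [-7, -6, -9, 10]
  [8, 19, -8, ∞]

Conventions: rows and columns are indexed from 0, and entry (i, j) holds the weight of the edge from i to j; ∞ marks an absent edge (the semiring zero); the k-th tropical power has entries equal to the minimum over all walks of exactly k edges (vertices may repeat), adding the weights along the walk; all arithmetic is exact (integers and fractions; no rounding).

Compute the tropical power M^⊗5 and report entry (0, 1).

M^⊗2:
  [0, 11, -15, -7]
  [-7, -6, -10, 10]
  [-16, -15, -18, -14]
  [-15, -14, -17, 1]
M^⊗3:
  [-22, -21, -24, -7]
  [-17, -16, -19, -14]
  [-25, -24, -27, -23]
  [-24, -23, -26, -22]
M^⊗4:
  [-31, -30, -33, -29]
  [-26, -25, -28, -24]
  [-34, -33, -36, -32]
  [-33, -32, -35, -31]
M^⊗5:
  [-40, -39, -42, -38]
  [-35, -34, -37, -33]
  [-43, -42, -45, -41]
  [-42, -41, -44, -40]
Key observation: the optimum is the walk 0->3->2->2->2->1, with weight (-7) + (-8) + (-9) + (-9) + (-6) = -39.
Optimal value attained by: walk 0->3->2->2->2->1.
Answer: (M^⊗5)[0][1] = -39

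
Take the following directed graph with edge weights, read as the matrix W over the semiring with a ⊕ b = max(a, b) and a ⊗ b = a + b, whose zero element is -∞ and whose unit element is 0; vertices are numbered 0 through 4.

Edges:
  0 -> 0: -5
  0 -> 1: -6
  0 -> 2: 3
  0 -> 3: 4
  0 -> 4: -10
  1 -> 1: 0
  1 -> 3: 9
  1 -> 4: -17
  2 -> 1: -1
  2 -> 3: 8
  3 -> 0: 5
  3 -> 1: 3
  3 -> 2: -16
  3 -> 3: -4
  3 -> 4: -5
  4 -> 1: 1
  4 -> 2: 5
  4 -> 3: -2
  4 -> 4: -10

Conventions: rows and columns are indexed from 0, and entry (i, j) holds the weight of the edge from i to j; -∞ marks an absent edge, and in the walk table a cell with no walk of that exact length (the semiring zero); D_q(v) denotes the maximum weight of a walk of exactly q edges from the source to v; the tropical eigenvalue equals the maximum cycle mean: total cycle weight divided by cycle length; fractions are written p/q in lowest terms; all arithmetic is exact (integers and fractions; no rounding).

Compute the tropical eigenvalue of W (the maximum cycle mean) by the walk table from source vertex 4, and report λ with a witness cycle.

q=0: [-∞, -∞, -∞, -∞, 0]
q=1: [-∞, 1, 5, -2, -10]
q=2: [3, 4, -5, 13, -7]
q=3: [18, 16, 6, 13, 8]
q=4: [18, 16, 21, 25, 8]
q=5: [30, 28, 21, 29, 20]
Optimal cycle mean attained by: cycle 1->3->1, total 9 + 3, length 2.
Answer: λ = 6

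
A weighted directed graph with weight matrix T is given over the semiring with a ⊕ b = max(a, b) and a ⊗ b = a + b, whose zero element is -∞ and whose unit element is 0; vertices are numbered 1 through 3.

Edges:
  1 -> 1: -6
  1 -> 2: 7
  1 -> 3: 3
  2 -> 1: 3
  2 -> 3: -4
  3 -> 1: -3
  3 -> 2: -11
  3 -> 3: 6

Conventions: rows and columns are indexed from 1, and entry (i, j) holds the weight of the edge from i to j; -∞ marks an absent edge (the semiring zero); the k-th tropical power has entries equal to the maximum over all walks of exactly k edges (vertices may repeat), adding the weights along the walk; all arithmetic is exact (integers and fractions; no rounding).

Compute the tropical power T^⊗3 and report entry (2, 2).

T^⊗2:
  [10, 1, 9]
  [-3, 10, 6]
  [3, 4, 12]
T^⊗3:
  [6, 17, 15]
  [13, 4, 12]
  [9, 10, 18]
Key observation: the optimum is the walk 2->1->1->2, with weight 3 + (-6) + 7 = 4.
Optimal value attained by: walk 2->1->1->2.
Answer: (T^⊗3)[2][2] = 4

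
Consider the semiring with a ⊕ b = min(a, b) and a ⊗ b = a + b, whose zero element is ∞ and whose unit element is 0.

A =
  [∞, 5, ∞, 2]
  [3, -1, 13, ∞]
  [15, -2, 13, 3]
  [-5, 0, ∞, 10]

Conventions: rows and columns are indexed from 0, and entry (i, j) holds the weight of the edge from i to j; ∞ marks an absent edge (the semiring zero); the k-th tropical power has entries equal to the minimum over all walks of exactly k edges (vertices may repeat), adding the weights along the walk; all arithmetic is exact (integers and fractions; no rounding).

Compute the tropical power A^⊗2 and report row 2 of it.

A^⊗2:
  [-3, 2, 18, 12]
  [2, -2, 12, 5]
  [-2, -3, 11, 13]
  [3, -1, 13, -3]
Answer: row 2 of A^⊗2 = [-2, -3, 11, 13]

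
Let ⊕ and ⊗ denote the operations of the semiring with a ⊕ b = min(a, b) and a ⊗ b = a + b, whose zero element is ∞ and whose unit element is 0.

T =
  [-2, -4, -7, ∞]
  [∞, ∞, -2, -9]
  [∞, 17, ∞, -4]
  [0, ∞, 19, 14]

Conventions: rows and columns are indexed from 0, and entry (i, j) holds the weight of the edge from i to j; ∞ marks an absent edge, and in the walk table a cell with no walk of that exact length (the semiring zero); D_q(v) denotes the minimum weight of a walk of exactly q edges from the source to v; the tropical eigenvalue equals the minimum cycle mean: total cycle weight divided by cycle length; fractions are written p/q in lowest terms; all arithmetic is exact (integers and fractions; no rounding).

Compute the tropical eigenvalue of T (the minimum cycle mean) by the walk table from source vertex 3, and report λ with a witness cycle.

q=0: [∞, ∞, ∞, 0]
q=1: [0, ∞, 19, 14]
q=2: [-2, -4, -7, 15]
q=3: [-4, -6, -9, -13]
q=4: [-13, -8, -11, -15]
Optimal cycle mean attained by: cycle 0->1->3->0, total (-4) + (-9) + 0, length 3.
Answer: λ = -13/3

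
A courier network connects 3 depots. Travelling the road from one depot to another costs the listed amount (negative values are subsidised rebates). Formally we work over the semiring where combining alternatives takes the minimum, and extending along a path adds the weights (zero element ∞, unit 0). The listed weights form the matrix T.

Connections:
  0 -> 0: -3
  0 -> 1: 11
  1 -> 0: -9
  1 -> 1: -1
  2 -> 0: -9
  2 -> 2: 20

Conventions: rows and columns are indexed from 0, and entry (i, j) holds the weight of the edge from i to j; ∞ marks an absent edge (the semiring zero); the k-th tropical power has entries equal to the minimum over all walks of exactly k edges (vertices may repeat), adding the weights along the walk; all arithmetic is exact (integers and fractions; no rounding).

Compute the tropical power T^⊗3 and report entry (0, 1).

T^⊗2:
  [-6, 8, ∞]
  [-12, -2, ∞]
  [-12, 2, 40]
T^⊗3:
  [-9, 5, ∞]
  [-15, -3, ∞]
  [-15, -1, 60]
Key observation: the optimum is the walk 0->0->0->1, with weight (-3) + (-3) + 11 = 5.
Optimal value attained by: walk 0->0->0->1.
Answer: (T^⊗3)[0][1] = 5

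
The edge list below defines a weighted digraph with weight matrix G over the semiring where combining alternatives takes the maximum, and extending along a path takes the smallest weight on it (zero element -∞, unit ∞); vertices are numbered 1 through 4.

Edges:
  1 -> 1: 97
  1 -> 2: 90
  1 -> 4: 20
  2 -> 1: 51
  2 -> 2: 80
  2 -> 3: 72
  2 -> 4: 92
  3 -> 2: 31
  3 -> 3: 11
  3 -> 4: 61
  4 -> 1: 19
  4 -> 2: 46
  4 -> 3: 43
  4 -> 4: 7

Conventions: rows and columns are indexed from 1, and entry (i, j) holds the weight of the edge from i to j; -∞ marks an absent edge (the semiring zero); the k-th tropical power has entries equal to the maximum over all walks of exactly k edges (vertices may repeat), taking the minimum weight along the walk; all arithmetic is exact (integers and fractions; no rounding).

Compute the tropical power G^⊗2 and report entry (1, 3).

G^⊗2:
  [97, 90, 72, 90]
  [51, 80, 72, 80]
  [31, 46, 43, 31]
  [46, 46, 46, 46]
Key observation: the optimum is the walk 1->2->3, with weight 90 min 72 = 72.
Optimal value attained by: walk 1->2->3.
Answer: (G^⊗2)[1][3] = 72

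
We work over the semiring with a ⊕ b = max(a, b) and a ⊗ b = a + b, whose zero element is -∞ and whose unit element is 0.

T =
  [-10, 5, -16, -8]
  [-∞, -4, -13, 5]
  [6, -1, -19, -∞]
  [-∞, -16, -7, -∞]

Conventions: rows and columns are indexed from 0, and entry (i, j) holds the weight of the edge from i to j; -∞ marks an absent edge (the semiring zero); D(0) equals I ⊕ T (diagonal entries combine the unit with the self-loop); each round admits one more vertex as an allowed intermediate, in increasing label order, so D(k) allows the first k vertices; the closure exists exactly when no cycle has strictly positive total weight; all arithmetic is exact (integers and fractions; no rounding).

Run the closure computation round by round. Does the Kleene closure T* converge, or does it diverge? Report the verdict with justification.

D(0):
  [0, 5, -16, -8]
  [-∞, 0, -13, 5]
  [6, -1, 0, -∞]
  [-∞, -16, -7, 0]
D(1):
  [0, 5, -16, -8]
  [-∞, 0, -13, 5]
  [6, 11, 0, -2]
  [-∞, -16, -7, 0]
D(2):
  [0, 5, -8, 10]
  [-∞, 0, -13, 5]
  [6, 11, 0, 16]
  [-∞, -16, -7, 0]
Detection: at round 3, diagonal entry (3, 3) turns strictly positive.
Key observation: the cycle 3->2->0->1->3 has total weight (-7) + 6 + 5 + 5, which is strictly positive.
Answer: DIVERGES — positive cycle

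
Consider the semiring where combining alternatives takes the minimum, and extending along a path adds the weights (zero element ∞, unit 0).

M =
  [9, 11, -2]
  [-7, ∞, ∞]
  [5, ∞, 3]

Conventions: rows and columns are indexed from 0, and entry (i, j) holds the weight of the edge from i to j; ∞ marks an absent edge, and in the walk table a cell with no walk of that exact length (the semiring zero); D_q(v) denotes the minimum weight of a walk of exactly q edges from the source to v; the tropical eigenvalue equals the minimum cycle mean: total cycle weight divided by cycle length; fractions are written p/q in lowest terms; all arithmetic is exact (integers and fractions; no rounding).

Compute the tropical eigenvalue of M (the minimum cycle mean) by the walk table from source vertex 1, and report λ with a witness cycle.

q=0: [∞, 0, ∞]
q=1: [-7, ∞, ∞]
q=2: [2, 4, -9]
q=3: [-4, 13, -6]
Optimal cycle mean attained by: cycle 0->2->0, total (-2) + 5, length 2.
Answer: λ = 3/2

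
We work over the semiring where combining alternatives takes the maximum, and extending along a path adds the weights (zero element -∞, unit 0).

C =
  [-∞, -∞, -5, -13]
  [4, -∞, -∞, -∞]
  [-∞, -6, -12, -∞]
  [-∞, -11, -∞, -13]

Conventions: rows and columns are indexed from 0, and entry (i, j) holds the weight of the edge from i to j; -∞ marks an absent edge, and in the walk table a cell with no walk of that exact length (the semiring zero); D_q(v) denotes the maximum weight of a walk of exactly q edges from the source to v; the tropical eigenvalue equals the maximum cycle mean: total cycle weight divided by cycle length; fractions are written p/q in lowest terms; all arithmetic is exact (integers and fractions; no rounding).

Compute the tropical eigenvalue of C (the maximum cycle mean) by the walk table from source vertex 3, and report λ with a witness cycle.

q=0: [-∞, -∞, -∞, 0]
q=1: [-∞, -11, -∞, -13]
q=2: [-7, -24, -∞, -26]
q=3: [-20, -37, -12, -20]
q=4: [-33, -18, -24, -33]
Optimal cycle mean attained by: cycle 0->2->1->0, total (-5) + (-6) + 4, length 3.
Answer: λ = -7/3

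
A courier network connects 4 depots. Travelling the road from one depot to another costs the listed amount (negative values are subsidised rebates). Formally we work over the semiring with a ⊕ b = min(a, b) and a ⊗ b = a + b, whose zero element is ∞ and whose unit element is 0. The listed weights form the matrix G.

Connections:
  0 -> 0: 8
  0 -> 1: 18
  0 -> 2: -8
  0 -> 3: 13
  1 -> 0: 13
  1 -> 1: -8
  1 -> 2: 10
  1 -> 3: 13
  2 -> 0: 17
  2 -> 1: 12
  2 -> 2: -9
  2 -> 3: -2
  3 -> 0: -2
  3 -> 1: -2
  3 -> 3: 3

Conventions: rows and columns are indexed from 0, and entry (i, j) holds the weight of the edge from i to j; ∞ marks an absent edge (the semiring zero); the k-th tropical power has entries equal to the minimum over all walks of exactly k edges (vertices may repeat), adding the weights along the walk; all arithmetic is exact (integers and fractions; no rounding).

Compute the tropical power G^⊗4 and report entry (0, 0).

G^⊗2:
  [9, 4, -17, -10]
  [5, -16, 1, 5]
  [-4, -4, -18, -11]
  [1, -10, -10, 6]
G^⊗3:
  [-12, -12, -26, -19]
  [-3, -24, -8, -3]
  [-13, -13, -27, -20]
  [3, -18, -19, -12]
G^⊗4:
  [-21, -21, -35, -28]
  [-11, -32, -17, -11]
  [-22, -22, -36, -29]
  [-14, -26, -28, -21]
Key observation: the optimum is the walk 0->2->2->3->0, with weight (-8) + (-9) + (-2) + (-2) = -21.
Optimal value attained by: walk 0->2->2->3->0.
Answer: (G^⊗4)[0][0] = -21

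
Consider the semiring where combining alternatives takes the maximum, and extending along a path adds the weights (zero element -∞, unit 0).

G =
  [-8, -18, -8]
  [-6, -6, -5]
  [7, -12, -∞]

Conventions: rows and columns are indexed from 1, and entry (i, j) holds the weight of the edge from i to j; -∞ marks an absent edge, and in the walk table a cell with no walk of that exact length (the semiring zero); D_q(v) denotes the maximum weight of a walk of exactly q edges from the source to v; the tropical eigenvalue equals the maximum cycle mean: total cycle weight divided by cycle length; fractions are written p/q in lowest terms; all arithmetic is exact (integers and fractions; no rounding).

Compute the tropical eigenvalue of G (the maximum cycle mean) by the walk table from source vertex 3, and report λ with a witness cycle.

q=0: [-∞, -∞, 0]
q=1: [7, -12, -∞]
q=2: [-1, -11, -1]
q=3: [6, -13, -9]
Optimal cycle mean attained by: cycle 1->3->1, total (-8) + 7, length 2.
Answer: λ = -1/2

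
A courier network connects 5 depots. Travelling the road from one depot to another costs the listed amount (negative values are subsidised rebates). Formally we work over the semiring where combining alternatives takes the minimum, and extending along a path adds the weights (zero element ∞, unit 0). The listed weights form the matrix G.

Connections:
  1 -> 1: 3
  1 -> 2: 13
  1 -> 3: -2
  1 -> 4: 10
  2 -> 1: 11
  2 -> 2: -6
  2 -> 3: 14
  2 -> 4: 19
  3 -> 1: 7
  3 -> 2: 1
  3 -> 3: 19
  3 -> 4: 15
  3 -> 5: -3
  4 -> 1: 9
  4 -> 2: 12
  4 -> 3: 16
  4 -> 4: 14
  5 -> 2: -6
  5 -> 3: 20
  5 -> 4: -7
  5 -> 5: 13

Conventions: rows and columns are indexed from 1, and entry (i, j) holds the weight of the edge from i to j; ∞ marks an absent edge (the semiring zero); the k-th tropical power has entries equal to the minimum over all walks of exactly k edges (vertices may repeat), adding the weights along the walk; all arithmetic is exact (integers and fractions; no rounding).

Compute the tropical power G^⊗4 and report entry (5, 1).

G^⊗2:
  [5, -1, 1, 13, -5]
  [5, -12, 8, 13, 11]
  [10, -9, 5, -10, 10]
  [12, 6, 7, 19, 13]
  [2, -12, 8, 6, 17]
G^⊗3:
  [8, -11, 3, -12, -2]
  [-1, -18, 2, 4, 5]
  [-1, -15, 5, 3, 2]
  [14, 0, 10, 6, 4]
  [-1, -18, 0, 7, 5]
G^⊗4:
  [-3, -17, 3, -9, 0]
  [-7, -24, -4, -2, -1]
  [-4, -21, -3, -5, 2]
  [11, -6, 12, -3, 7]
  [-7, -24, -4, -2, -3]
Key observation: the optimum is the walk 5->2->2->2->1, with weight (-6) + (-6) + (-6) + 11 = -7.
Optimal value attained by: walk 5->2->2->2->1.
Answer: (G^⊗4)[5][1] = -7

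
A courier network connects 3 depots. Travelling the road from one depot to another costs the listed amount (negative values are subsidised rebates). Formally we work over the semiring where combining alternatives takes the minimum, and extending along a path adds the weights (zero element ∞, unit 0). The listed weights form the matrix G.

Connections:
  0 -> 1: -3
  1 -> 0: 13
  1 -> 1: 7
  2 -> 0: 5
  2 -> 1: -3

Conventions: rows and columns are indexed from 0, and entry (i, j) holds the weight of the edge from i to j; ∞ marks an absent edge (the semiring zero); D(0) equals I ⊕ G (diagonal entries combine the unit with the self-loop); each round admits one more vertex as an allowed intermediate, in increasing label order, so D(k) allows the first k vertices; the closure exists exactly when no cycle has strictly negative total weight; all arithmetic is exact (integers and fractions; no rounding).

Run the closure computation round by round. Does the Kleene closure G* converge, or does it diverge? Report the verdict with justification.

D(0):
  [0, -3, ∞]
  [13, 0, ∞]
  [5, -3, 0]
D(1):
  [0, -3, ∞]
  [13, 0, ∞]
  [5, -3, 0]
D(2):
  [0, -3, ∞]
  [13, 0, ∞]
  [5, -3, 0]
D(3):
  [0, -3, ∞]
  [13, 0, ∞]
  [5, -3, 0]
Key observation: every diagonal entry stays at the unit through all rounds, so no improving cycle exists.
Answer: CONVERGES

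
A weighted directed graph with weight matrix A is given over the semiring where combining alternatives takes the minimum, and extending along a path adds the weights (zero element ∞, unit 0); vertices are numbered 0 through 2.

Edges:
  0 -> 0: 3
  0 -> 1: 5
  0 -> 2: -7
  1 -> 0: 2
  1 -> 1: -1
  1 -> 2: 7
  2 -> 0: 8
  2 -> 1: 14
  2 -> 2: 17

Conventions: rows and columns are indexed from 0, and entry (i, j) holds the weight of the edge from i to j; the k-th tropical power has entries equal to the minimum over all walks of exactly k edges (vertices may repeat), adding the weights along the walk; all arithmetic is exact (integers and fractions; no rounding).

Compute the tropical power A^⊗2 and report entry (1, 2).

A^⊗2:
  [1, 4, -4]
  [1, -2, -5]
  [11, 13, 1]
Key observation: the optimum is the walk 1->0->2, with weight 2 + (-7) = -5.
Optimal value attained by: walk 1->0->2.
Answer: (A^⊗2)[1][2] = -5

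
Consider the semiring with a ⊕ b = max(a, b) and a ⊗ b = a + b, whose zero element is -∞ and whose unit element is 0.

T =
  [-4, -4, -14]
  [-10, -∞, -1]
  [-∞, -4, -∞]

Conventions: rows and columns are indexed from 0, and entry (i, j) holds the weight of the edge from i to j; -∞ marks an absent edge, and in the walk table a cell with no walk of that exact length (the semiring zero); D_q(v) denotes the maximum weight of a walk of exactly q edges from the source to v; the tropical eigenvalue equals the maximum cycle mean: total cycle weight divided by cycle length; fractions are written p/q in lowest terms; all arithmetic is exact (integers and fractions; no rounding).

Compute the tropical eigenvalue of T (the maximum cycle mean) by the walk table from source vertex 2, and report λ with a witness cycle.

q=0: [-∞, -∞, 0]
q=1: [-∞, -4, -∞]
q=2: [-14, -∞, -5]
q=3: [-18, -9, -28]
Optimal cycle mean attained by: cycle 1->2->1, total (-1) + (-4), length 2.
Answer: λ = -5/2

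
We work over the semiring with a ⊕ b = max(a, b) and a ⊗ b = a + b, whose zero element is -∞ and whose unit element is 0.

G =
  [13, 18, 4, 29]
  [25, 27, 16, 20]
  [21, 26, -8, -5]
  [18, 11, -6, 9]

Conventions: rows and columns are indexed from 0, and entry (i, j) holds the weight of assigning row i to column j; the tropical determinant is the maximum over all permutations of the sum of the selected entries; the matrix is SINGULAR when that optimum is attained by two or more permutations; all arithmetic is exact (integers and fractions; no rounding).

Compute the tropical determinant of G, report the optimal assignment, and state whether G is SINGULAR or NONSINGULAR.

σ = (0, 1, 2, 3): 13 + 27 + (-8) + 9 = 41
σ = (0, 1, 3, 2): 13 + 27 + (-5) + (-6) = 29
σ = (0, 2, 1, 3): 13 + 16 + 26 + 9 = 64
σ = (0, 2, 3, 1): 13 + 16 + (-5) + 11 = 35
σ = (0, 3, 1, 2): 13 + 20 + 26 + (-6) = 53
σ = (0, 3, 2, 1): 13 + 20 + (-8) + 11 = 36
σ = (1, 0, 2, 3): 18 + 25 + (-8) + 9 = 44
σ = (1, 0, 3, 2): 18 + 25 + (-5) + (-6) = 32
σ = (1, 2, 0, 3): 18 + 16 + 21 + 9 = 64
σ = (1, 2, 3, 0): 18 + 16 + (-5) + 18 = 47
σ = (1, 3, 0, 2): 18 + 20 + 21 + (-6) = 53
σ = (1, 3, 2, 0): 18 + 20 + (-8) + 18 = 48
σ = (2, 0, 1, 3): 4 + 25 + 26 + 9 = 64
σ = (2, 0, 3, 1): 4 + 25 + (-5) + 11 = 35
σ = (2, 1, 0, 3): 4 + 27 + 21 + 9 = 61
σ = (2, 1, 3, 0): 4 + 27 + (-5) + 18 = 44
σ = (2, 3, 0, 1): 4 + 20 + 21 + 11 = 56
σ = (2, 3, 1, 0): 4 + 20 + 26 + 18 = 68
σ = (3, 0, 1, 2): 29 + 25 + 26 + (-6) = 74
σ = (3, 0, 2, 1): 29 + 25 + (-8) + 11 = 57
σ = (3, 1, 0, 2): 29 + 27 + 21 + (-6) = 71
σ = (3, 1, 2, 0): 29 + 27 + (-8) + 18 = 66
σ = (3, 2, 0, 1): 29 + 16 + 21 + 11 = 77
σ = (3, 2, 1, 0): 29 + 16 + 26 + 18 = 89
Optimal value attained by: σ = (3, 2, 1, 0).
Answer: det⊕(G) = 89; verdict: NONSINGULAR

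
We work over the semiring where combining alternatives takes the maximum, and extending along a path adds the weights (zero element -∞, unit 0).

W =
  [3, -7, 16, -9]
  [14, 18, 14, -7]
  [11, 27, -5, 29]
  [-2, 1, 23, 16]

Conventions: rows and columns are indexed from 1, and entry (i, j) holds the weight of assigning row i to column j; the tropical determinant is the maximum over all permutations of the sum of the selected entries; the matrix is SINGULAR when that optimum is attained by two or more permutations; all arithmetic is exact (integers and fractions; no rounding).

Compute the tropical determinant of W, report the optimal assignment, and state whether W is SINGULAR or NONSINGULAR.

σ = (1, 2, 3, 4): 3 + 18 + (-5) + 16 = 32
σ = (1, 2, 4, 3): 3 + 18 + 29 + 23 = 73
σ = (1, 3, 2, 4): 3 + 14 + 27 + 16 = 60
σ = (1, 3, 4, 2): 3 + 14 + 29 + 1 = 47
σ = (1, 4, 2, 3): 3 + (-7) + 27 + 23 = 46
σ = (1, 4, 3, 2): 3 + (-7) + (-5) + 1 = -8
σ = (2, 1, 3, 4): (-7) + 14 + (-5) + 16 = 18
σ = (2, 1, 4, 3): (-7) + 14 + 29 + 23 = 59
σ = (2, 3, 1, 4): (-7) + 14 + 11 + 16 = 34
σ = (2, 3, 4, 1): (-7) + 14 + 29 + (-2) = 34
σ = (2, 4, 1, 3): (-7) + (-7) + 11 + 23 = 20
σ = (2, 4, 3, 1): (-7) + (-7) + (-5) + (-2) = -21
σ = (3, 1, 2, 4): 16 + 14 + 27 + 16 = 73
σ = (3, 1, 4, 2): 16 + 14 + 29 + 1 = 60
σ = (3, 2, 1, 4): 16 + 18 + 11 + 16 = 61
σ = (3, 2, 4, 1): 16 + 18 + 29 + (-2) = 61
σ = (3, 4, 1, 2): 16 + (-7) + 11 + 1 = 21
σ = (3, 4, 2, 1): 16 + (-7) + 27 + (-2) = 34
σ = (4, 1, 2, 3): (-9) + 14 + 27 + 23 = 55
σ = (4, 1, 3, 2): (-9) + 14 + (-5) + 1 = 1
σ = (4, 2, 1, 3): (-9) + 18 + 11 + 23 = 43
σ = (4, 2, 3, 1): (-9) + 18 + (-5) + (-2) = 2
σ = (4, 3, 1, 2): (-9) + 14 + 11 + 1 = 17
σ = (4, 3, 2, 1): (-9) + 14 + 27 + (-2) = 30
Optimal value attained by: σ = (1, 2, 4, 3).
Answer: det⊕(W) = 73; verdict: SINGULAR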